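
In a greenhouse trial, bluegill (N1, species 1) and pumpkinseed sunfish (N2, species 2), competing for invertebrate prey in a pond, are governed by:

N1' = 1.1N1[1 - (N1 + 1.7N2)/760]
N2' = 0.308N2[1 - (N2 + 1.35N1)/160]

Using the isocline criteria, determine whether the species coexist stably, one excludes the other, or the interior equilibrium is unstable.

Compare the nullcline intercepts: K1/α12 = 760/1.7 = 447 > K2 = 160; K2/α21 = 160/1.35 = 119 < K1 = 760.
Since the inequalities point opposite ways, species 1 can invade but species 2 cannot.

species 1 excludes species 2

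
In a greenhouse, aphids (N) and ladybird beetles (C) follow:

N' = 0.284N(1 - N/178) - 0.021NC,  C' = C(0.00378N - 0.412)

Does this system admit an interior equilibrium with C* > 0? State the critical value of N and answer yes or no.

Threshold N = 109; K > 109, so yes, the predator persists.

The predator equation gives dC/dt > 0 only when N > 0.412/0.00378 = 109.
Without the predator, N → K = 178. Since 178 > 109, the predator can invade and persist.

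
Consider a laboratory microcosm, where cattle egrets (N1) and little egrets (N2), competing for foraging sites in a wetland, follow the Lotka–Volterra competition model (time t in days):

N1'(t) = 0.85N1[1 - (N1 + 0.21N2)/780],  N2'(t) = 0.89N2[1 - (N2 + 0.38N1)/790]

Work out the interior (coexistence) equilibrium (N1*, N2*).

Setting both brackets to zero gives the nullclines N1 + 0.21N2 = 780 and 0.38N1 + N2 = 790.
Substituting N2 = 790 - 0.38N1 into the first: N1(1 - 0.21·0.38) = 780 - 0.21·790.
So N1* = 614/0.92 = 667, and then N2* = 790 - 0.38·667 = 536.

N1* ≈ 667, N2* ≈ 536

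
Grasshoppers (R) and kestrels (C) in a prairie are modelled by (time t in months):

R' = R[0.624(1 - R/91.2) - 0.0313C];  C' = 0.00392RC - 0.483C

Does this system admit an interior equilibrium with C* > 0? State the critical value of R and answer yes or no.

The predator equation gives dC/dt > 0 only when R > 0.483/0.00392 = 123.
Without the predator, R → K = 91.2. Since 91.2 < 123, the predator cannot invade.

Threshold R = 123; K < 123, so no, the predator goes extinct.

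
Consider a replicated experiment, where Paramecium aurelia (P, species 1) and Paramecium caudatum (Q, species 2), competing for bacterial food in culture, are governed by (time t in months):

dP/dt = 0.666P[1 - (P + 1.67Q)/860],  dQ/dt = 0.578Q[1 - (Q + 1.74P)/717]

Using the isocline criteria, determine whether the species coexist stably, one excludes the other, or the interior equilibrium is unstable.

Compare the nullcline intercepts: K1/α12 = 860/1.67 = 515 < K2 = 717; K2/α21 = 717/1.74 = 412 < K1 = 860.
Since both are reversed, neither can invade when rare; the interior point is a saddle.

unstable coexistence (outcome depends on initial conditions)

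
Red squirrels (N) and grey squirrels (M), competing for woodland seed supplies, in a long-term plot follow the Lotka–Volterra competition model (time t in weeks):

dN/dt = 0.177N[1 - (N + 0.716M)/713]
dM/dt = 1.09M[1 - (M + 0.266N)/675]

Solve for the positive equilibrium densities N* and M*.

Setting both brackets to zero gives the nullclines N + 0.716M = 713 and 0.266N + M = 675.
Substituting M = 675 - 0.266N into the first: N(1 - 0.716·0.266) = 713 - 0.716·675.
So N* = 230/0.81 = 284, and then M* = 675 - 0.266·284 = 600.

N* ≈ 284, M* ≈ 600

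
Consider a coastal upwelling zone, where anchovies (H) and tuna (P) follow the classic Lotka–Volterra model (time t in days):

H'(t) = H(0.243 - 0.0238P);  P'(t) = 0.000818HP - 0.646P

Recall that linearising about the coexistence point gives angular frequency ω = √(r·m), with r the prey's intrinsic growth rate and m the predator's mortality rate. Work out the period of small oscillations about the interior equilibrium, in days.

Here r = 0.243 and m = 0.646, so r·m = 0.157.
ω = √0.157 = 0.396 per day, hence T = 2π/ω ≈ 15.9 days.

T ≈ 15.9 days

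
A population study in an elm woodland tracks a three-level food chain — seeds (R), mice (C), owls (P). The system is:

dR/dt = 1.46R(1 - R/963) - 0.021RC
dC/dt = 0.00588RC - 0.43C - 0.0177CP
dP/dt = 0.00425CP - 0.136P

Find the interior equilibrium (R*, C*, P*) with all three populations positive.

From dP/dt = 0: 0.00425C* = 0.136, so C* = 32.
From dR/dt = 0: 1.46(1 - R*/963) = 0.021·32, giving R* = 963·(1 - 0.46) = 520.
From dC/dt = 0: 0.00588·520 - 0.43 = 0.0177P*, so P* = 2.63/0.0177 = 148.

R* ≈ 520, C* ≈ 32, P* ≈ 148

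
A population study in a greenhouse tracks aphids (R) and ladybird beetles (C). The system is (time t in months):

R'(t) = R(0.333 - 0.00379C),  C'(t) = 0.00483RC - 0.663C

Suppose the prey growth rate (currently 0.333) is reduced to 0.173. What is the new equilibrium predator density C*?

C* ≈ 45.6

At the interior fixed point, setting dR/dt = 0 with R > 0 fixes C* = (prey growth rate)/(RC coefficient) — independent of the other coefficients.
With the change, C* = 0.173/0.00379 = 45.6; it falls from 87.9.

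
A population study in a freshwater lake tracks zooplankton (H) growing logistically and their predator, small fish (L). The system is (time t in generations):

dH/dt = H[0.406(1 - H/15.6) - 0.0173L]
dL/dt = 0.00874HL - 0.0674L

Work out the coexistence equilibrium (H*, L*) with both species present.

H* ≈ 7.71, L* ≈ 11.9

From dL/dt = 0 with L > 0: 0.00874H* = 0.0674, so H* = 7.71.
Substitute into dH/dt = 0: 0.406(1 - 7.71/15.6) = 0.0173L*.
The bracket is 0.506, giving L* = 0.205/0.0173 = 11.9.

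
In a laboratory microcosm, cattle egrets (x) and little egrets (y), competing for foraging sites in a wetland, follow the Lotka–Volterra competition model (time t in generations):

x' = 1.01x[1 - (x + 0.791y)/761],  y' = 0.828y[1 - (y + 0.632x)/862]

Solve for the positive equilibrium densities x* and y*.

Setting both brackets to zero gives the nullclines x + 0.791y = 761 and 0.632x + y = 862.
Substituting y = 862 - 0.632x into the first: x(1 - 0.791·0.632) = 761 - 0.791·862.
So x* = 79.2/0.5 = 158, and then y* = 862 - 0.632·158 = 762.

x* ≈ 158, y* ≈ 762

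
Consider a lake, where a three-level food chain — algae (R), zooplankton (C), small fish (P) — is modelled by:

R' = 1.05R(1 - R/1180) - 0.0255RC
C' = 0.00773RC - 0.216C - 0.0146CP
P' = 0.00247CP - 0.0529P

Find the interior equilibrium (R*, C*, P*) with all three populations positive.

From dP/dt = 0: 0.00247C* = 0.0529, so C* = 21.4.
From dR/dt = 0: 1.05(1 - R*/1180) = 0.0255·21.4, giving R* = 1180·(1 - 0.52) = 566.
From dC/dt = 0: 0.00773·566 - 0.216 = 0.0146P*, so P* = 4.16/0.0146 = 285.

R* ≈ 566, C* ≈ 21.4, P* ≈ 285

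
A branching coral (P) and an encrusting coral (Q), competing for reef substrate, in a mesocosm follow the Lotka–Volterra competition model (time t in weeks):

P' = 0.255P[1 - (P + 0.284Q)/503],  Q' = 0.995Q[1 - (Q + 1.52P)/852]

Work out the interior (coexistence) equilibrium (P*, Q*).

Setting both brackets to zero gives the nullclines P + 0.284Q = 503 and 1.52P + Q = 852.
Substituting Q = 852 - 1.52P into the first: P(1 - 0.284·1.52) = 503 - 0.284·852.
So P* = 261/0.568 = 459, and then Q* = 852 - 1.52·459 = 154.

P* ≈ 459, Q* ≈ 154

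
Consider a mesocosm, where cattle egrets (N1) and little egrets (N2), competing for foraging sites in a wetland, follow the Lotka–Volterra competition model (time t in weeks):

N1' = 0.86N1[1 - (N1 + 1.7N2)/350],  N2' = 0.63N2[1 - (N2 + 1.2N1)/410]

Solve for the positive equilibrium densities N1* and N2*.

Setting both brackets to zero gives the nullclines N1 + 1.7N2 = 350 and 1.2N1 + N2 = 410.
Substituting N2 = 410 - 1.2N1 into the first: N1(1 - 1.7·1.2) = 350 - 1.7·410.
So N1* = -347/-1.04 = 334, and then N2* = 410 - 1.2·334 = 9.62.

N1* ≈ 334, N2* ≈ 9.62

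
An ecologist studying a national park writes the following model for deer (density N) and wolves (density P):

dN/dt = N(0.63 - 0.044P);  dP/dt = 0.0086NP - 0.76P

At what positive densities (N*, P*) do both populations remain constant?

Set dP/dt = 0 with P > 0: 0.0086N - 0.76 = 0, so N* = 0.76/0.0086 = 88.4.
Set dN/dt = 0 with N > 0: 0.63 - 0.044P = 0, so P* = 0.63/0.044 = 14.3.

N* ≈ 88.4, P* ≈ 14.3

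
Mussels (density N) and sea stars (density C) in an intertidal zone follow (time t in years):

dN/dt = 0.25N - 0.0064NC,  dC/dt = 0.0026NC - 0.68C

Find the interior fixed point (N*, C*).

N* ≈ 262, C* ≈ 39.1

Set dC/dt = 0 with C > 0: 0.0026N - 0.68 = 0, so N* = 0.68/0.0026 = 262.
Set dN/dt = 0 with N > 0: 0.25 - 0.0064C = 0, so C* = 0.25/0.0064 = 39.1.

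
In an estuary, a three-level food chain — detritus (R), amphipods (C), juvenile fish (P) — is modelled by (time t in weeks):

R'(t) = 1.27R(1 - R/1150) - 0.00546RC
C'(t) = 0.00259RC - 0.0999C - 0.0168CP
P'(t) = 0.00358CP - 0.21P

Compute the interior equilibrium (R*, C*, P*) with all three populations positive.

R* ≈ 860, C* ≈ 58.7, P* ≈ 127

From dP/dt = 0: 0.00358C* = 0.21, so C* = 58.7.
From dR/dt = 0: 1.27(1 - R*/1150) = 0.00546·58.7, giving R* = 1150·(1 - 0.252) = 860.
From dC/dt = 0: 0.00259·860 - 0.0999 = 0.0168P*, so P* = 2.13/0.0168 = 127.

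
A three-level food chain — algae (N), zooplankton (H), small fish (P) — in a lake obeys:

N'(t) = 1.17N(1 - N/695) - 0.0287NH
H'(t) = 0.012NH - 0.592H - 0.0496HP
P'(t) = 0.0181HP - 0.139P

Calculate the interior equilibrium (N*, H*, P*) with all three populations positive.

N* ≈ 564, H* ≈ 7.68, P* ≈ 125

From dP/dt = 0: 0.0181H* = 0.139, so H* = 7.68.
From dN/dt = 0: 1.17(1 - N*/695) = 0.0287·7.68, giving N* = 695·(1 - 0.188) = 564.
From dH/dt = 0: 0.012·564 - 0.592 = 0.0496P*, so P* = 6.18/0.0496 = 125.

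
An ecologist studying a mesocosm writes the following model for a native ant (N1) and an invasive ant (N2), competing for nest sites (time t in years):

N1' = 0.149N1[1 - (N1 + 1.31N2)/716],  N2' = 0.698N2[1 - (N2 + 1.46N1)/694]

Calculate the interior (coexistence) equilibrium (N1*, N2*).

Setting both brackets to zero gives the nullclines N1 + 1.31N2 = 716 and 1.46N1 + N2 = 694.
Substituting N2 = 694 - 1.46N1 into the first: N1(1 - 1.31·1.46) = 716 - 1.31·694.
So N1* = -193/-0.913 = 212, and then N2* = 694 - 1.46·212 = 385.

N1* ≈ 212, N2* ≈ 385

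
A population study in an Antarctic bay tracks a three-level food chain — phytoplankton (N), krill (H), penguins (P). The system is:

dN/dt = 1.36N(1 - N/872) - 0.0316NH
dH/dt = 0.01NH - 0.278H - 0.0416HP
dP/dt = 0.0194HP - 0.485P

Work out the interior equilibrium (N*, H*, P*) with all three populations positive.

From dP/dt = 0: 0.0194H* = 0.485, so H* = 25.
From dN/dt = 0: 1.36(1 - N*/872) = 0.0316·25, giving N* = 872·(1 - 0.581) = 365.
From dH/dt = 0: 0.01·365 - 0.278 = 0.0416P*, so P* = 3.38/0.0416 = 81.2.

N* ≈ 365, H* ≈ 25, P* ≈ 81.2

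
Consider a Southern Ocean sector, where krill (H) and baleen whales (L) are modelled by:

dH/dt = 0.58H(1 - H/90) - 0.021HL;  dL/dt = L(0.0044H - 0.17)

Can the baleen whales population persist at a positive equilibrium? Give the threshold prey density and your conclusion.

The predator equation gives dL/dt > 0 only when H > 0.17/0.0044 = 38.6.
Without the predator, H → K = 90. Since 90 > 38.6, the predator can invade and persist.

Threshold H = 38.6; K > 38.6, so yes, the predator persists.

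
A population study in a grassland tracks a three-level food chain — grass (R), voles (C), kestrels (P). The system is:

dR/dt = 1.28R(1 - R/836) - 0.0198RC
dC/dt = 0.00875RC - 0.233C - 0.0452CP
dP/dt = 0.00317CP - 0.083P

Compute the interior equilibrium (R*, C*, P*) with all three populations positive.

R* ≈ 497, C* ≈ 26.2, P* ≈ 91.1

From dP/dt = 0: 0.00317C* = 0.083, so C* = 26.2.
From dR/dt = 0: 1.28(1 - R*/836) = 0.0198·26.2, giving R* = 836·(1 - 0.405) = 497.
From dC/dt = 0: 0.00875·497 - 0.233 = 0.0452P*, so P* = 4.12/0.0452 = 91.1.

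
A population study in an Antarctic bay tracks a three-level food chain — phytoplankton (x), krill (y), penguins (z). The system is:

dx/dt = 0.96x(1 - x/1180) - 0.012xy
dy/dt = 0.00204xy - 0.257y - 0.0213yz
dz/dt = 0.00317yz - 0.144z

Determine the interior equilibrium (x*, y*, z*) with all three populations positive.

From dz/dt = 0: 0.00317y* = 0.144, so y* = 45.4.
From dx/dt = 0: 0.96(1 - x*/1180) = 0.012·45.4, giving x* = 1180·(1 - 0.568) = 510.
From dy/dt = 0: 0.00204·510 - 0.257 = 0.0213z*, so z* = 0.783/0.0213 = 36.8.

x* ≈ 510, y* ≈ 45.4, z* ≈ 36.8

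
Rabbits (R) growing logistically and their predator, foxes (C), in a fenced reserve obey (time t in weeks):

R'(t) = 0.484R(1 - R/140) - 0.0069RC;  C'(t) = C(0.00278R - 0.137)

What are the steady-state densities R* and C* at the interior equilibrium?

From dC/dt = 0 with C > 0: 0.00278R* = 0.137, so R* = 49.3.
Substitute into dR/dt = 0: 0.484(1 - 49.3/140) = 0.0069C*.
The bracket is 0.648, giving C* = 0.314/0.0069 = 45.5.

R* ≈ 49.3, C* ≈ 45.5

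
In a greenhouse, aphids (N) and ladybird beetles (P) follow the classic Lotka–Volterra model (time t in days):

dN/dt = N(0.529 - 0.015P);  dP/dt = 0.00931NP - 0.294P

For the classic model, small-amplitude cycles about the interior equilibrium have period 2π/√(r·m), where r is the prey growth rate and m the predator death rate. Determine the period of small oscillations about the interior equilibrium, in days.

T ≈ 15.9 days

Here r = 0.529 and m = 0.294, so r·m = 0.156.
ω = √0.156 = 0.394 per day, hence T = 2π/ω ≈ 15.9 days.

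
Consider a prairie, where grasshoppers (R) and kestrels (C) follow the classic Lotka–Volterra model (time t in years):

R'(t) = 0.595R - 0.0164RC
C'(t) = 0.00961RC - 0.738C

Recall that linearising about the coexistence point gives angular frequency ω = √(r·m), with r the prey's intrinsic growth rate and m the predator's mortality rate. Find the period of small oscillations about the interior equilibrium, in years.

Here r = 0.595 and m = 0.738, so r·m = 0.439.
ω = √0.439 = 0.663 per year, hence T = 2π/ω ≈ 9.48 years.

T ≈ 9.48 years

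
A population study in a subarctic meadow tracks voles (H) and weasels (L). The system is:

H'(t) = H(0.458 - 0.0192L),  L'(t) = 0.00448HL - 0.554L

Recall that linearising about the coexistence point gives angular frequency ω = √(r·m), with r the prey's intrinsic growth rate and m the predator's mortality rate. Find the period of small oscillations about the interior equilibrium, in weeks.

Here r = 0.458 and m = 0.554, so r·m = 0.254.
ω = √0.254 = 0.504 per week, hence T = 2π/ω ≈ 12.5 weeks.

T ≈ 12.5 weeks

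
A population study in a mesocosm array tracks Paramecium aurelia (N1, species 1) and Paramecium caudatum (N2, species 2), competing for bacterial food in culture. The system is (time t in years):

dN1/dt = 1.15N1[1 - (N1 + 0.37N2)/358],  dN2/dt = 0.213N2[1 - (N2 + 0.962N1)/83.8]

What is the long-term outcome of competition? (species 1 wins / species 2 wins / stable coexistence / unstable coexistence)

species 1 excludes species 2

Compare the nullcline intercepts: K1/α12 = 358/0.37 = 968 > K2 = 83.8; K2/α21 = 83.8/0.962 = 87.1 < K1 = 358.
Since the inequalities point opposite ways, species 1 can invade but species 2 cannot.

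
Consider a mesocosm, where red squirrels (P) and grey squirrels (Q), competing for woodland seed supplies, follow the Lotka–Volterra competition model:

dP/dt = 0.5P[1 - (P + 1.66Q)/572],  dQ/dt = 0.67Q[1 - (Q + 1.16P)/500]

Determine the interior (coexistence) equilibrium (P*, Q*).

Setting both brackets to zero gives the nullclines P + 1.66Q = 572 and 1.16P + Q = 500.
Substituting Q = 500 - 1.16P into the first: P(1 - 1.66·1.16) = 572 - 1.66·500.
So P* = -258/-0.926 = 279, and then Q* = 500 - 1.16·279 = 177.

P* ≈ 279, Q* ≈ 177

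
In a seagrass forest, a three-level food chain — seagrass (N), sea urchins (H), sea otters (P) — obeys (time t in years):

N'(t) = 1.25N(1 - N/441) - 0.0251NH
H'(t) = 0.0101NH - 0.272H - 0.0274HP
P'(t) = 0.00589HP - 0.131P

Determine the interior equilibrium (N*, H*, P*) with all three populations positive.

N* ≈ 244, H* ≈ 22.2, P* ≈ 80

From dP/dt = 0: 0.00589H* = 0.131, so H* = 22.2.
From dN/dt = 0: 1.25(1 - N*/441) = 0.0251·22.2, giving N* = 441·(1 - 0.447) = 244.
From dH/dt = 0: 0.0101·244 - 0.272 = 0.0274P*, so P* = 2.19/0.0274 = 80.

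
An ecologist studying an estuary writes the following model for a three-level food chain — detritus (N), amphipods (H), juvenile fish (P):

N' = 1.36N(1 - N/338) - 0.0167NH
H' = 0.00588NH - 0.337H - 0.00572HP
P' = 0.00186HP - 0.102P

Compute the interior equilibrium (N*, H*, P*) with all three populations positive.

N* ≈ 110, H* ≈ 54.8, P* ≈ 54.6

From dP/dt = 0: 0.00186H* = 0.102, so H* = 54.8.
From dN/dt = 0: 1.36(1 - N*/338) = 0.0167·54.8, giving N* = 338·(1 - 0.673) = 110.
From dH/dt = 0: 0.00588·110 - 0.337 = 0.00572P*, so P* = 0.312/0.00572 = 54.6.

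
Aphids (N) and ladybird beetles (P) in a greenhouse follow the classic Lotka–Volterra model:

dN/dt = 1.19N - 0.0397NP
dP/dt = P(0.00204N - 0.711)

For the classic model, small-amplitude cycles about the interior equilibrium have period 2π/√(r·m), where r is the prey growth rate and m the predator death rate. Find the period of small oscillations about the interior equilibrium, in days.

Here r = 1.19 and m = 0.711, so r·m = 0.846.
ω = √0.846 = 0.92 per day, hence T = 2π/ω ≈ 6.83 days.

T ≈ 6.83 days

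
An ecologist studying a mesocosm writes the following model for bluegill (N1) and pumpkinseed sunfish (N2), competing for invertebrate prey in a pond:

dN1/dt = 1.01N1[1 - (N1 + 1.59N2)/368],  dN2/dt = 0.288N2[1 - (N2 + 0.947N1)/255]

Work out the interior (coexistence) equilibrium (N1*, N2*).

Setting both brackets to zero gives the nullclines N1 + 1.59N2 = 368 and 0.947N1 + N2 = 255.
Substituting N2 = 255 - 0.947N1 into the first: N1(1 - 1.59·0.947) = 368 - 1.59·255.
So N1* = -37.5/-0.506 = 74.1, and then N2* = 255 - 0.947·74.1 = 185.

N1* ≈ 74.1, N2* ≈ 185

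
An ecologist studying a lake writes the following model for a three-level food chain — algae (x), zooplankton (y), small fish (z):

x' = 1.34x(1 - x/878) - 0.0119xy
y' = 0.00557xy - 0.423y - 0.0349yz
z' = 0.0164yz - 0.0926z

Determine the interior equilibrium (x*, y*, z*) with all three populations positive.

From dz/dt = 0: 0.0164y* = 0.0926, so y* = 5.65.
From dx/dt = 0: 1.34(1 - x*/878) = 0.0119·5.65, giving x* = 878·(1 - 0.0501) = 834.
From dy/dt = 0: 0.00557·834 - 0.423 = 0.0349z*, so z* = 4.22/0.0349 = 121.

x* ≈ 834, y* ≈ 5.65, z* ≈ 121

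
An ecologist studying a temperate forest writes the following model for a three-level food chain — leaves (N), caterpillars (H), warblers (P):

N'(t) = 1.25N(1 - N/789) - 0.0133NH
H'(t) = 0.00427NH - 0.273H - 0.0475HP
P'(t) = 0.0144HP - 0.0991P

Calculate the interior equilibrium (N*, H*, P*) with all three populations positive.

N* ≈ 731, H* ≈ 6.88, P* ≈ 60

From dP/dt = 0: 0.0144H* = 0.0991, so H* = 6.88.
From dN/dt = 0: 1.25(1 - N*/789) = 0.0133·6.88, giving N* = 789·(1 - 0.0732) = 731.
From dH/dt = 0: 0.00427·731 - 0.273 = 0.0475P*, so P* = 2.85/0.0475 = 60.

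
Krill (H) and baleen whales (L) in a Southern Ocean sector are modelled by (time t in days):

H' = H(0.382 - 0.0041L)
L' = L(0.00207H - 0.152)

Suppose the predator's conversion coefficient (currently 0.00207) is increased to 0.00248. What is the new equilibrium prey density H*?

At the interior fixed point, setting dL/dt = 0 with L > 0 fixes H* = (predator death rate)/(HL coefficient) — independent of the other coefficients.
With the change, H* = 0.152/0.00248 = 61.3; it falls from 73.4.

H* ≈ 61.3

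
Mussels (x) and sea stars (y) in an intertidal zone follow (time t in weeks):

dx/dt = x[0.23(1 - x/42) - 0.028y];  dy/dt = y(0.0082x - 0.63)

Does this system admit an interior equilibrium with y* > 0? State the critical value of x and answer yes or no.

Threshold x = 76.8; K < 76.8, so no, the predator goes extinct.

The predator equation gives dy/dt > 0 only when x > 0.63/0.0082 = 76.8.
Without the predator, x → K = 42. Since 42 < 76.8, the predator cannot invade.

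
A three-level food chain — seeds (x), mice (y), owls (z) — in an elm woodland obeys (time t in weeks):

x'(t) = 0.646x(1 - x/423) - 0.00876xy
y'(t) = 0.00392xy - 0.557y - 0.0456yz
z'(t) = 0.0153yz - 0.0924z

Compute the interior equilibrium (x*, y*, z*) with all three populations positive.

x* ≈ 388, y* ≈ 6.04, z* ≈ 21.2

From dz/dt = 0: 0.0153y* = 0.0924, so y* = 6.04.
From dx/dt = 0: 0.646(1 - x*/423) = 0.00876·6.04, giving x* = 423·(1 - 0.0819) = 388.
From dy/dt = 0: 0.00392·388 - 0.557 = 0.0456z*, so z* = 0.965/0.0456 = 21.2.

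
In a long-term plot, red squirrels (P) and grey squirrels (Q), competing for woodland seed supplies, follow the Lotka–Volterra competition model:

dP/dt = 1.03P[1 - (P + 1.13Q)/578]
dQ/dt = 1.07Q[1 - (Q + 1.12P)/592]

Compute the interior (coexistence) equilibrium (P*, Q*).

Setting both brackets to zero gives the nullclines P + 1.13Q = 578 and 1.12P + Q = 592.
Substituting Q = 592 - 1.12P into the first: P(1 - 1.13·1.12) = 578 - 1.13·592.
So P* = -91/-0.266 = 342, and then Q* = 592 - 1.12·342 = 208.

P* ≈ 342, Q* ≈ 208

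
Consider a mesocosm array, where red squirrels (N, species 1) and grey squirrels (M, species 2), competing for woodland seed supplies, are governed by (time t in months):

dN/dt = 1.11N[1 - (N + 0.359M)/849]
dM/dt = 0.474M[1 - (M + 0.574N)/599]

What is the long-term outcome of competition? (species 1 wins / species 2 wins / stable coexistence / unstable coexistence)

Compare the nullcline intercepts: K1/α12 = 849/0.359 = 2360 > K2 = 599; K2/α21 = 599/0.574 = 1040 > K1 = 849.
Since both inequalities hold, each species can invade when rare, so the interior equilibrium is stable.

stable coexistence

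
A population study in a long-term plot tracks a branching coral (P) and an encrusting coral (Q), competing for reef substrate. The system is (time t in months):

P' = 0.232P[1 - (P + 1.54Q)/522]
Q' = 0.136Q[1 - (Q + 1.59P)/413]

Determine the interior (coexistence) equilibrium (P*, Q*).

Setting both brackets to zero gives the nullclines P + 1.54Q = 522 and 1.59P + Q = 413.
Substituting Q = 413 - 1.59P into the first: P(1 - 1.54·1.59) = 522 - 1.54·413.
So P* = -114/-1.45 = 78.7, and then Q* = 413 - 1.59·78.7 = 288.

P* ≈ 78.7, Q* ≈ 288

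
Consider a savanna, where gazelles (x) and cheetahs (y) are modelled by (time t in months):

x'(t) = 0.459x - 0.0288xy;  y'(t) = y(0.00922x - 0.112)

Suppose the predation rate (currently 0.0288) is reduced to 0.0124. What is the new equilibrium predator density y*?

At the interior fixed point, setting dx/dt = 0 with x > 0 fixes y* = (prey growth rate)/(xy coefficient) — independent of the other coefficients.
With the change, y* = 0.459/0.0124 = 37; it rises from 15.9.

y* ≈ 37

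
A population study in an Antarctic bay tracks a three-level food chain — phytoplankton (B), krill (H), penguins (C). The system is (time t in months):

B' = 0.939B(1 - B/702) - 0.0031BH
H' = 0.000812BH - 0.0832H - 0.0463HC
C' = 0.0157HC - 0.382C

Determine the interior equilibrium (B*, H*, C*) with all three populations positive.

From dC/dt = 0: 0.0157H* = 0.382, so H* = 24.3.
From dB/dt = 0: 0.939(1 - B*/702) = 0.0031·24.3, giving B* = 702·(1 - 0.0803) = 646.
From dH/dt = 0: 0.000812·646 - 0.0832 = 0.0463C*, so C* = 0.441/0.0463 = 9.53.

B* ≈ 646, H* ≈ 24.3, C* ≈ 9.53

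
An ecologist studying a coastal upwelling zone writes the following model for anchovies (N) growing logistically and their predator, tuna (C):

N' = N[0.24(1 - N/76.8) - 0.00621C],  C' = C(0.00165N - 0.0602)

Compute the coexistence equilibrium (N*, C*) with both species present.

N* ≈ 36.5, C* ≈ 20.3

From dC/dt = 0 with C > 0: 0.00165N* = 0.0602, so N* = 36.5.
Substitute into dN/dt = 0: 0.24(1 - 36.5/76.8) = 0.00621C*.
The bracket is 0.525, giving C* = 0.126/0.00621 = 20.3.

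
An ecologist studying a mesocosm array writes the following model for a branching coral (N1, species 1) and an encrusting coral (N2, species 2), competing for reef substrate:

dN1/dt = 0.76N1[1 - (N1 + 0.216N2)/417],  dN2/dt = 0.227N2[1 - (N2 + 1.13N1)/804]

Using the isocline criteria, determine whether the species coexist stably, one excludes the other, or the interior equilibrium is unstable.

Compare the nullcline intercepts: K1/α12 = 417/0.216 = 1930 > K2 = 804; K2/α21 = 804/1.13 = 712 > K1 = 417.
Since both inequalities hold, each species can invade when rare, so the interior equilibrium is stable.

stable coexistence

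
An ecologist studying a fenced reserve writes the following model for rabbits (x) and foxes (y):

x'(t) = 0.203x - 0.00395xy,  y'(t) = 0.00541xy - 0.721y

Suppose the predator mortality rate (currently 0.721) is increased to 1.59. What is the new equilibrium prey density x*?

x* ≈ 294

At the interior fixed point, setting dy/dt = 0 with y > 0 fixes x* = (predator death rate)/(xy coefficient) — independent of the other coefficients.
With the change, x* = 1.59/0.00541 = 294; it rises from 133.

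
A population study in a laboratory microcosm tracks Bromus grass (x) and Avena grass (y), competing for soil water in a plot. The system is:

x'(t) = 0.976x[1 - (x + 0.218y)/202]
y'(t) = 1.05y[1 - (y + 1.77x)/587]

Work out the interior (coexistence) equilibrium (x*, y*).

x* ≈ 121, y* ≈ 374

Setting both brackets to zero gives the nullclines x + 0.218y = 202 and 1.77x + y = 587.
Substituting y = 587 - 1.77x into the first: x(1 - 0.218·1.77) = 202 - 0.218·587.
So x* = 74/0.614 = 121, and then y* = 587 - 1.77·121 = 374.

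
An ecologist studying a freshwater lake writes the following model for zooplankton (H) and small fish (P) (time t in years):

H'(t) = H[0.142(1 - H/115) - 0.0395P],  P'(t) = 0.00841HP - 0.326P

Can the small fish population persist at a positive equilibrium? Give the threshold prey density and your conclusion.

The predator equation gives dP/dt > 0 only when H > 0.326/0.00841 = 38.8.
Without the predator, H → K = 115. Since 115 > 38.8, the predator can invade and persist.

Threshold H = 38.8; K > 38.8, so yes, the predator persists.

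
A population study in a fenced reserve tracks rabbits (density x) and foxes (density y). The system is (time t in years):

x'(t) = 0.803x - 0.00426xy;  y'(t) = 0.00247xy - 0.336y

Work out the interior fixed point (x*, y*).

Set dy/dt = 0 with y > 0: 0.00247x - 0.336 = 0, so x* = 0.336/0.00247 = 136.
Set dx/dt = 0 with x > 0: 0.803 - 0.00426y = 0, so y* = 0.803/0.00426 = 188.

x* ≈ 136, y* ≈ 188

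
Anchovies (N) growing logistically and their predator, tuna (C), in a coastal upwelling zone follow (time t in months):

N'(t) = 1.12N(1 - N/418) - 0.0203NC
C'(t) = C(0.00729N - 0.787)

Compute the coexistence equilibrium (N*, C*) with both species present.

N* ≈ 108, C* ≈ 40.9

From dC/dt = 0 with C > 0: 0.00729N* = 0.787, so N* = 108.
Substitute into dN/dt = 0: 1.12(1 - 108/418) = 0.0203C*.
The bracket is 0.742, giving C* = 0.831/0.0203 = 40.9.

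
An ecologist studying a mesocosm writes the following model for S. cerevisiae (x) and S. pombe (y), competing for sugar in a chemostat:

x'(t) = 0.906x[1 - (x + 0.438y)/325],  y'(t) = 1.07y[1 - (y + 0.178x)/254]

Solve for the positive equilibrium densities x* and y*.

Setting both brackets to zero gives the nullclines x + 0.438y = 325 and 0.178x + y = 254.
Substituting y = 254 - 0.178x into the first: x(1 - 0.438·0.178) = 325 - 0.438·254.
So x* = 214/0.922 = 232, and then y* = 254 - 0.178·232 = 213.

x* ≈ 232, y* ≈ 213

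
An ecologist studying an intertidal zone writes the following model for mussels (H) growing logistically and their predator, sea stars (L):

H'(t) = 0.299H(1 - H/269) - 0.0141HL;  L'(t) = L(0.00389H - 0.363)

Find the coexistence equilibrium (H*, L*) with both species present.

H* ≈ 93.3, L* ≈ 13.8

From dL/dt = 0 with L > 0: 0.00389H* = 0.363, so H* = 93.3.
Substitute into dH/dt = 0: 0.299(1 - 93.3/269) = 0.0141L*.
The bracket is 0.653, giving L* = 0.195/0.0141 = 13.8.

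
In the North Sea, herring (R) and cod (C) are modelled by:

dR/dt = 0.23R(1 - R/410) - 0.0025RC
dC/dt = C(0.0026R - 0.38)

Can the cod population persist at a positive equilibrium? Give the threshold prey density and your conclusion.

Threshold R = 146; K > 146, so yes, the predator persists.

The predator equation gives dC/dt > 0 only when R > 0.38/0.0026 = 146.
Without the predator, R → K = 410. Since 410 > 146, the predator can invade and persist.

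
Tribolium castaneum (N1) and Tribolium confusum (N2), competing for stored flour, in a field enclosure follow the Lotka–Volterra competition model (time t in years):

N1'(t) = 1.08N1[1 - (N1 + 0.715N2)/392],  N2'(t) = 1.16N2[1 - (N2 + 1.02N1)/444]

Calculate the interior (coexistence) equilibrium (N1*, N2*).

N1* ≈ 275, N2* ≈ 163

Setting both brackets to zero gives the nullclines N1 + 0.715N2 = 392 and 1.02N1 + N2 = 444.
Substituting N2 = 444 - 1.02N1 into the first: N1(1 - 0.715·1.02) = 392 - 0.715·444.
So N1* = 74.5/0.271 = 275, and then N2* = 444 - 1.02·275 = 163.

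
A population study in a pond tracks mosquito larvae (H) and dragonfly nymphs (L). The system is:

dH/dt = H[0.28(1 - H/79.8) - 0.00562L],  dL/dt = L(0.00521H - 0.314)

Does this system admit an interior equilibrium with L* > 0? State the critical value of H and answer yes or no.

Threshold H = 60.3; K > 60.3, so yes, the predator persists.

The predator equation gives dL/dt > 0 only when H > 0.314/0.00521 = 60.3.
Without the predator, H → K = 79.8. Since 79.8 > 60.3, the predator can invade and persist.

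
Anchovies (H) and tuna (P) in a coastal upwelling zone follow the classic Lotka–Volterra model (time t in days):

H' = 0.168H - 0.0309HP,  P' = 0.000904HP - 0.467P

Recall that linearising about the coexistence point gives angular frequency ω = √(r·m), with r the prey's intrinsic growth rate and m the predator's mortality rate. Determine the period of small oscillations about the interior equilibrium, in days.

Here r = 0.168 and m = 0.467, so r·m = 0.0785.
ω = √0.0785 = 0.28 per day, hence T = 2π/ω ≈ 22.4 days.

T ≈ 22.4 days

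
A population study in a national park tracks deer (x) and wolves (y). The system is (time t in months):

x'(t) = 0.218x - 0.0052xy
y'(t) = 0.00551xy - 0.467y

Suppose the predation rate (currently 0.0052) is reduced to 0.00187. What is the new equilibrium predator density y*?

At the interior fixed point, setting dx/dt = 0 with x > 0 fixes y* = (prey growth rate)/(xy coefficient) — independent of the other coefficients.
With the change, y* = 0.218/0.00187 = 117; it rises from 41.9.

y* ≈ 117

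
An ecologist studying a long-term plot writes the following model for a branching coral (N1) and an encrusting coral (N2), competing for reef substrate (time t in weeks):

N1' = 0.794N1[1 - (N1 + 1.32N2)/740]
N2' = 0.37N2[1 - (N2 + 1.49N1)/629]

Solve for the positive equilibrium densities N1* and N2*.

Setting both brackets to zero gives the nullclines N1 + 1.32N2 = 740 and 1.49N1 + N2 = 629.
Substituting N2 = 629 - 1.49N1 into the first: N1(1 - 1.32·1.49) = 740 - 1.32·629.
So N1* = -90.3/-0.967 = 93.4, and then N2* = 629 - 1.49·93.4 = 490.

N1* ≈ 93.4, N2* ≈ 490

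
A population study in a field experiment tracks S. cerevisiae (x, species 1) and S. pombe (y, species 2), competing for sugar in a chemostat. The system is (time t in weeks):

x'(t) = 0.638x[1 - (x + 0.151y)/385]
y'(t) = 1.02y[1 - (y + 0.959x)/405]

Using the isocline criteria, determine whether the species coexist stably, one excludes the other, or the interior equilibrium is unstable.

stable coexistence

Compare the nullcline intercepts: K1/α12 = 385/0.151 = 2550 > K2 = 405; K2/α21 = 405/0.959 = 422 > K1 = 385.
Since both inequalities hold, each species can invade when rare, so the interior equilibrium is stable.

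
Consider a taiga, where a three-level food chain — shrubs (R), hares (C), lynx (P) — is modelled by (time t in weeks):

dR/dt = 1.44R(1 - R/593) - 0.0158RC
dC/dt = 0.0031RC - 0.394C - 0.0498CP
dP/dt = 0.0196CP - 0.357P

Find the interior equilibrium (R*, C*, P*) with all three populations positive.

R* ≈ 474, C* ≈ 18.2, P* ≈ 21.6

From dP/dt = 0: 0.0196C* = 0.357, so C* = 18.2.
From dR/dt = 0: 1.44(1 - R*/593) = 0.0158·18.2, giving R* = 593·(1 - 0.2) = 474.
From dC/dt = 0: 0.0031·474 - 0.394 = 0.0498P*, so P* = 1.08/0.0498 = 21.6.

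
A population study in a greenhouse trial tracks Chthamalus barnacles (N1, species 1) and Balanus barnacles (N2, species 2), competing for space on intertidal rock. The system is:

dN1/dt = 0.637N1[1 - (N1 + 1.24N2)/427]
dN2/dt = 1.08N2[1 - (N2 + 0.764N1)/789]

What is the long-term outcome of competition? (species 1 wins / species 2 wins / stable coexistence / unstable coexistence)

Compare the nullcline intercepts: K1/α12 = 427/1.24 = 344 < K2 = 789; K2/α21 = 789/0.764 = 1030 > K1 = 427.
Since the inequalities point opposite ways, species 2 can invade but species 1 cannot.

species 2 excludes species 1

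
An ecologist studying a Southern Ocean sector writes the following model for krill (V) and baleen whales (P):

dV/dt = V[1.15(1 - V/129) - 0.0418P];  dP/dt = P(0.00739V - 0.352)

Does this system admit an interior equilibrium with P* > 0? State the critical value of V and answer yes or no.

Threshold V = 47.6; K > 47.6, so yes, the predator persists.

The predator equation gives dP/dt > 0 only when V > 0.352/0.00739 = 47.6.
Without the predator, V → K = 129. Since 129 > 47.6, the predator can invade and persist.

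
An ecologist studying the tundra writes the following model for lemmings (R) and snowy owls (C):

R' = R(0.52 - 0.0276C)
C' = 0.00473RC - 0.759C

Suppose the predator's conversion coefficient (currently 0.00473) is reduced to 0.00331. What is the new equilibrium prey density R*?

At the interior fixed point, setting dC/dt = 0 with C > 0 fixes R* = (predator death rate)/(RC coefficient) — independent of the other coefficients.
With the change, R* = 0.759/0.00331 = 229; it rises from 160.

R* ≈ 229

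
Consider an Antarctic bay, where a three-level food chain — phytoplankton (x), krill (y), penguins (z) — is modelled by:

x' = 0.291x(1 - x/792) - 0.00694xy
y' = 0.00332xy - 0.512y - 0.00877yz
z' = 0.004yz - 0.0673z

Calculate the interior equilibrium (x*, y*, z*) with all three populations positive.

From dz/dt = 0: 0.004y* = 0.0673, so y* = 16.8.
From dx/dt = 0: 0.291(1 - x*/792) = 0.00694·16.8, giving x* = 792·(1 - 0.401) = 474.
From dy/dt = 0: 0.00332·474 - 0.512 = 0.00877z*, so z* = 1.06/0.00877 = 121.

x* ≈ 474, y* ≈ 16.8, z* ≈ 121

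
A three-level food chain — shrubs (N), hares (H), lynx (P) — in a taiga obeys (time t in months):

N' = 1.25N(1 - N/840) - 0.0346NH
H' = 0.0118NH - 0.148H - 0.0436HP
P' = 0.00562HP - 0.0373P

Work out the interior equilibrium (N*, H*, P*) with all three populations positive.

From dP/dt = 0: 0.00562H* = 0.0373, so H* = 6.64.
From dN/dt = 0: 1.25(1 - N*/840) = 0.0346·6.64, giving N* = 840·(1 - 0.184) = 686.
From dH/dt = 0: 0.0118·686 - 0.148 = 0.0436P*, so P* = 7.94/0.0436 = 182.

N* ≈ 686, H* ≈ 6.64, P* ≈ 182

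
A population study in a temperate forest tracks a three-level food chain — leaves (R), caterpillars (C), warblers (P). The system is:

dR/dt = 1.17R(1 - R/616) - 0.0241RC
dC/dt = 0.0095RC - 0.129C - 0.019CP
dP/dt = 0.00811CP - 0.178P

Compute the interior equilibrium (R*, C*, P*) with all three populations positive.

From dP/dt = 0: 0.00811C* = 0.178, so C* = 21.9.
From dR/dt = 0: 1.17(1 - R*/616) = 0.0241·21.9, giving R* = 616·(1 - 0.452) = 338.
From dC/dt = 0: 0.0095·338 - 0.129 = 0.019P*, so P* = 3.08/0.019 = 162.

R* ≈ 338, C* ≈ 21.9, P* ≈ 162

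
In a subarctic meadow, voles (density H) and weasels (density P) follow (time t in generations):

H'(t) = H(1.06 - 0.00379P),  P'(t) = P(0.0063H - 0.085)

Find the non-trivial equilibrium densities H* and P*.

H* ≈ 13.5, P* ≈ 280

Set dP/dt = 0 with P > 0: 0.0063H - 0.085 = 0, so H* = 0.085/0.0063 = 13.5.
Set dH/dt = 0 with H > 0: 1.06 - 0.00379P = 0, so P* = 1.06/0.00379 = 280.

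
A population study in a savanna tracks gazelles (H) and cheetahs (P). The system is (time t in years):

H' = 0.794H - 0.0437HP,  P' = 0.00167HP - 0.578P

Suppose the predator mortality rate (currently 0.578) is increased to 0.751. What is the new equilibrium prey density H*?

H* ≈ 450

At the interior fixed point, setting dP/dt = 0 with P > 0 fixes H* = (predator death rate)/(HP coefficient) — independent of the other coefficients.
With the change, H* = 0.751/0.00167 = 450; it rises from 346.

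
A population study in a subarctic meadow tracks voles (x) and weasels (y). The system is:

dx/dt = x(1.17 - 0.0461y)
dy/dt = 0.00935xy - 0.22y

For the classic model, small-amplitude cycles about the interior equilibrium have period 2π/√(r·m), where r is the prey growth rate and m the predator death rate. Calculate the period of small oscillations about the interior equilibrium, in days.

Here r = 1.17 and m = 0.22, so r·m = 0.257.
ω = √0.257 = 0.507 per day, hence T = 2π/ω ≈ 12.4 days.

T ≈ 12.4 days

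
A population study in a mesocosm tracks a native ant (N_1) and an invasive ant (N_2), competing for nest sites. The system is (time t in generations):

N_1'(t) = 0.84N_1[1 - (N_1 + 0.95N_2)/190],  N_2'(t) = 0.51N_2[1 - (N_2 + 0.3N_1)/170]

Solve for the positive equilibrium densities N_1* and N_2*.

N_1* ≈ 39.9, N_2* ≈ 158

Setting both brackets to zero gives the nullclines N_1 + 0.95N_2 = 190 and 0.3N_1 + N_2 = 170.
Substituting N_2 = 170 - 0.3N_1 into the first: N_1(1 - 0.95·0.3) = 190 - 0.95·170.
So N_1* = 28.5/0.715 = 39.9, and then N_2* = 170 - 0.3·39.9 = 158.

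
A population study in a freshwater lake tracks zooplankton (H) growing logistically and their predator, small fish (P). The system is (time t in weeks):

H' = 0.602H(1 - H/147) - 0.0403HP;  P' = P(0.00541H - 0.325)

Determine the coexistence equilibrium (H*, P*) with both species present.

From dP/dt = 0 with P > 0: 0.00541H* = 0.325, so H* = 60.1.
Substitute into dH/dt = 0: 0.602(1 - 60.1/147) = 0.0403P*.
The bracket is 0.591, giving P* = 0.356/0.0403 = 8.83.

H* ≈ 60.1, P* ≈ 8.83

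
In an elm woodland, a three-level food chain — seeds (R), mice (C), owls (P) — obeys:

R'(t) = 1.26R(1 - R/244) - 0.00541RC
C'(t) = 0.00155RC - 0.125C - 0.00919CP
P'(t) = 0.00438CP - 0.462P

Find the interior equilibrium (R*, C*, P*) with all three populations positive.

R* ≈ 133, C* ≈ 105, P* ≈ 8.91

From dP/dt = 0: 0.00438C* = 0.462, so C* = 105.
From dR/dt = 0: 1.26(1 - R*/244) = 0.00541·105, giving R* = 244·(1 - 0.453) = 133.
From dC/dt = 0: 0.00155·133 - 0.125 = 0.00919P*, so P* = 0.0819/0.00919 = 8.91.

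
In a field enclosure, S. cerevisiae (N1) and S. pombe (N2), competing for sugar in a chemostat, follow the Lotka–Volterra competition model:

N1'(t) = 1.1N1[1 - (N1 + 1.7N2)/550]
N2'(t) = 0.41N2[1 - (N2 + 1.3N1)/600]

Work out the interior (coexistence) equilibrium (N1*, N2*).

N1* ≈ 388, N2* ≈ 95

Setting both brackets to zero gives the nullclines N1 + 1.7N2 = 550 and 1.3N1 + N2 = 600.
Substituting N2 = 600 - 1.3N1 into the first: N1(1 - 1.7·1.3) = 550 - 1.7·600.
So N1* = -470/-1.21 = 388, and then N2* = 600 - 1.3·388 = 95.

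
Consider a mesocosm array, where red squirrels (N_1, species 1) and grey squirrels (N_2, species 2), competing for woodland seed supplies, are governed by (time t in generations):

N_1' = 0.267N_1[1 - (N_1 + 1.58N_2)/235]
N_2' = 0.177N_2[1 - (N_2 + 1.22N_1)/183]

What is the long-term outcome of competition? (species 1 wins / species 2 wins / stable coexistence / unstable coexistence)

unstable coexistence (outcome depends on initial conditions)

Compare the nullcline intercepts: K1/α12 = 235/1.58 = 149 < K2 = 183; K2/α21 = 183/1.22 = 150 < K1 = 235.
Since both are reversed, neither can invade when rare; the interior point is a saddle.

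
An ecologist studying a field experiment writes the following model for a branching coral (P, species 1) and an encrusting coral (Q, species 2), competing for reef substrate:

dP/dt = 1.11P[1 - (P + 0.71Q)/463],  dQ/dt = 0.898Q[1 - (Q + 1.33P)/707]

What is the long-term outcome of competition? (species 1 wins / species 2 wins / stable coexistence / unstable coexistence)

Compare the nullcline intercepts: K1/α12 = 463/0.71 = 652 < K2 = 707; K2/α21 = 707/1.33 = 532 > K1 = 463.
Since the inequalities point opposite ways, species 2 can invade but species 1 cannot.

species 2 excludes species 1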